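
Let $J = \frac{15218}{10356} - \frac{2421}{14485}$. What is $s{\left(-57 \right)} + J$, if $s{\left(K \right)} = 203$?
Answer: $\frac{15323356417}{75003330} \approx 204.3$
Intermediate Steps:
$J = \frac{97680427}{75003330}$ ($J = 15218 \cdot \frac{1}{10356} - \frac{2421}{14485} = \frac{7609}{5178} - \frac{2421}{14485} = \frac{97680427}{75003330} \approx 1.3023$)
$s{\left(-57 \right)} + J = 203 + \frac{97680427}{75003330} = \frac{15323356417}{75003330}$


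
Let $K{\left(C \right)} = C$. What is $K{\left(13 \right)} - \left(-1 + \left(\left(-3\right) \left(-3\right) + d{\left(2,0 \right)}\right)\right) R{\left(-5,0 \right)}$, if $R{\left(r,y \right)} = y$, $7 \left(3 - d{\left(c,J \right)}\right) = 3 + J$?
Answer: $13$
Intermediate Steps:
$d{\left(c,J \right)} = \frac{18}{7} - \frac{J}{7}$ ($d{\left(c,J \right)} = 3 - \frac{3 + J}{7} = 3 - \left(\frac{3}{7} + \frac{J}{7}\right) = \frac{18}{7} - \frac{J}{7}$)
$K{\left(13 \right)} - \left(-1 + \left(\left(-3\right) \left(-3\right) + d{\left(2,0 \right)}\right)\right) R{\left(-5,0 \right)} = 13 - \left(-1 + \left(\left(-3\right) \left(-3\right) + \left(\frac{18}{7} - 0\right)\right)\right) 0 = 13 - \left(-1 + \left(9 + \left(\frac{18}{7} + 0\right)\right)\right) 0 = 13 - \left(-1 + \left(9 + \frac{18}{7}\right)\right) 0 = 13 - \left(-1 + \frac{81}{7}\right) 0 = 13 - \frac{74}{7} \cdot 0 = 13 - 0 = 13 + 0 = 13$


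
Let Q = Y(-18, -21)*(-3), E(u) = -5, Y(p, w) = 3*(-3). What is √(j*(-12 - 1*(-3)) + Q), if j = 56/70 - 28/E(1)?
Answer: 3*I*√85/5 ≈ 5.5317*I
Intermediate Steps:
Y(p, w) = -9
j = 32/5 (j = 56/70 - 28/(-5) = 56*(1/70) - 28*(-⅕) = ⅘ + 28/5 = 32/5 ≈ 6.4000)
Q = 27 (Q = -9*(-3) = 27)
√(j*(-12 - 1*(-3)) + Q) = √(32*(-12 - 1*(-3))/5 + 27) = √(32*(-12 + 3)/5 + 27) = √((32/5)*(-9) + 27) = √(-288/5 + 27) = √(-153/5) = 3*I*√85/5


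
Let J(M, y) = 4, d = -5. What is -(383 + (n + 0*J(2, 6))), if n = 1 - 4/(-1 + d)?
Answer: -1154/3 ≈ -384.67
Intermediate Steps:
n = 5/3 (n = 1 - 4/(-1 - 5) = 1 - 4/(-6) = 1 - 1/6*(-4) = 1 + 2/3 = 5/3 ≈ 1.6667)
-(383 + (n + 0*J(2, 6))) = -(383 + (5/3 + 0*4)) = -(383 + (5/3 + 0)) = -(383 + 5/3) = -1*1154/3 = -1154/3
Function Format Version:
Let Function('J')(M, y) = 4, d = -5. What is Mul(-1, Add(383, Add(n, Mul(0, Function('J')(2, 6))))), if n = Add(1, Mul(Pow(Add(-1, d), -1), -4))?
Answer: Rational(-1154, 3) ≈ -384.67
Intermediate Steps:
n = Rational(5, 3) (n = Add(1, Mul(Pow(Add(-1, -5), -1), -4)) = Add(1, Mul(Pow(-6, -1), -4)) = Add(1, Mul(Rational(-1, 6), -4)) = Add(1, Rational(2, 3)) = Rational(5, 3) ≈ 1.6667)
Mul(-1, Add(383, Add(n, Mul(0, Function('J')(2, 6))))) = Mul(-1, Add(383, Add(Rational(5, 3), Mul(0, 4)))) = Mul(-1, Add(383, Add(Rational(5, 3), 0))) = Mul(-1, Add(383, Rational(5, 3))) = Mul(-1, Rational(1154, 3)) = Rational(-1154, 3)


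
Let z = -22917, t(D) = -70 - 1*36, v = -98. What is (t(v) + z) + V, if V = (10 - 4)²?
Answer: -22987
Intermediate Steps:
t(D) = -106 (t(D) = -70 - 36 = -106)
V = 36 (V = 6² = 36)
(t(v) + z) + V = (-106 - 22917) + 36 = -23023 + 36 = -22987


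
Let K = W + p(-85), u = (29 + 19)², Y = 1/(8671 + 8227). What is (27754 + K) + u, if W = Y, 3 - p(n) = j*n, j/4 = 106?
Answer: 1116974699/16898 ≈ 66101.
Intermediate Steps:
j = 424 (j = 4*106 = 424)
p(n) = 3 - 424*n
Y = 1/16898 ≈ 5.9179e-5
u = 2304 (u = 48² = 2304)
W = 1/16898 ≈ 5.9179e-5
K = 609054615/16898 (K = 1/16898 + (3 - 424*(-85)) = 1/16898 + (3 + 36040) = 1/16898 + 36043 = 609054615/16898 ≈ 36043.)
(27754 + K) + u = (27754 + 609054615/16898) + 2304 = 1078041707/16898 + 2304 = 1116974699/16898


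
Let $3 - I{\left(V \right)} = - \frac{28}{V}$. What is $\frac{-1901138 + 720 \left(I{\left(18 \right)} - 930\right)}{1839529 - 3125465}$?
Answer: $\frac{1283729}{642968} \approx 1.9966$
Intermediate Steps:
$I{\left(V \right)} = 3 + \frac{28}{V}$ ($I{\left(V \right)} = 3 - - \frac{28}{V} = 3 + \frac{28}{V}$)
$\frac{-1901138 + 720 \left(I{\left(18 \right)} - 930\right)}{1839529 - 3125465} = \frac{-1901138 + 720 \left(\left(3 + \frac{28}{18}\right) - 930\right)}{1839529 - 3125465} = \frac{-1901138 + 720 \left(\left(3 + 28 \cdot \frac{1}{18}\right) - 930\right)}{-1285936} = \left(-1901138 + 720 \left(\left(3 + \frac{14}{9}\right) - 930\right)\right) \left(- \frac{1}{1285936}\right) = \left(-1901138 + 720 \left(\frac{41}{9} - 930\right)\right) \left(- \frac{1}{1285936}\right) = \left(-1901138 + 720 \left(- \frac{8329}{9}\right)\right) \left(- \frac{1}{1285936}\right) = \left(-1901138 - 666320\right) \left(- \frac{1}{1285936}\right) = \left(-2567458\right) \left(- \frac{1}{1285936}\right) = \frac{1283729}{642968}$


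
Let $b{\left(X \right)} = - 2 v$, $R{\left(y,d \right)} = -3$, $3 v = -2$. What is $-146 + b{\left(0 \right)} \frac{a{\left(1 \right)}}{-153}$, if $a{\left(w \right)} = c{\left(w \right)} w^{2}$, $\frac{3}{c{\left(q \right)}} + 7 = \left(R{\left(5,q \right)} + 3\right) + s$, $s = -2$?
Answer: $- \frac{201038}{1377} \approx -146.0$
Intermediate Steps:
$v = - \frac{2}{3}$ ($v = \frac{1}{3} \left(-2\right) = - \frac{2}{3} \approx -0.66667$)
$c{\left(q \right)} = - \frac{1}{3}$ ($c{\left(q \right)} = \frac{3}{-7 + \left(\left(-3 + 3\right) - 2\right)} = \frac{3}{-7 + \left(0 - 2\right)} = \frac{3}{-7 - 2} = \frac{3}{-9} = 3 \left(- \frac{1}{9}\right) = - \frac{1}{3}$)
$a{\left(w \right)} = - \frac{w^{2}}{3}$
$b{\left(X \right)} = \frac{4}{3}$ ($b{\left(X \right)} = \left(-2\right) \left(- \frac{2}{3}\right) = \frac{4}{3}$)
$-146 + b{\left(0 \right)} \frac{a{\left(1 \right)}}{-153} = -146 + \frac{4 \frac{\left(- \frac{1}{3}\right) 1^{2}}{-153}}{3} = -146 + \frac{4 \left(- \frac{1}{3}\right) 1 \left(- \frac{1}{153}\right)}{3} = -146 + \frac{4 \left(\left(- \frac{1}{3}\right) \left(- \frac{1}{153}\right)\right)}{3} = -146 + \frac{4}{3} \cdot \frac{1}{459} = -146 + \frac{4}{1377} = - \frac{201038}{1377}$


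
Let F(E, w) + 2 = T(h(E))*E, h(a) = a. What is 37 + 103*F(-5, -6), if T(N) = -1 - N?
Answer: -2229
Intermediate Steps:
F(E, w) = -2 + E*(-1 - E) (F(E, w) = -2 + (-1 - E)*E = -2 + E*(-1 - E))
37 + 103*F(-5, -6) = 37 + 103*(-2 - 1*(-5)*(1 - 5)) = 37 + 103*(-2 - 1*(-5)*(-4)) = 37 + 103*(-2 - 20) = 37 + 103*(-22) = 37 - 2266 = -2229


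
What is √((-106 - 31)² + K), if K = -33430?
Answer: 9*I*√181 ≈ 121.08*I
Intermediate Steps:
√((-106 - 31)² + K) = √((-106 - 31)² - 33430) = √((-137)² - 33430) = √(18769 - 33430) = √(-14661) = 9*I*√181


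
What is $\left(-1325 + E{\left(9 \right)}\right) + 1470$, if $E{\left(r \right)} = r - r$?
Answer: $145$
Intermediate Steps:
$E{\left(r \right)} = 0$
$\left(-1325 + E{\left(9 \right)}\right) + 1470 = \left(-1325 + 0\right) + 1470 = -1325 + 1470 = 145$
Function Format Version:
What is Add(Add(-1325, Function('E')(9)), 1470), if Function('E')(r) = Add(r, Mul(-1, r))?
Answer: 145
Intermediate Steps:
Function('E')(r) = 0
Add(Add(-1325, Function('E')(9)), 1470) = Add(Add(-1325, 0), 1470) = Add(-1325, 1470) = 145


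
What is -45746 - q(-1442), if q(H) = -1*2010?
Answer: -43736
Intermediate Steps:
q(H) = -2010
-45746 - q(-1442) = -45746 - 1*(-2010) = -45746 + 2010 = -43736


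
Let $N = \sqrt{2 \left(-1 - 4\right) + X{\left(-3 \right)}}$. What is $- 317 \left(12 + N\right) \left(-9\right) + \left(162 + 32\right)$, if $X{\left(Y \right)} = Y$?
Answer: $34430 + 2853 i \sqrt{13} \approx 34430.0 + 10287.0 i$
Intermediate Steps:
$N = i \sqrt{13}$ ($N = \sqrt{2 \left(-1 - 4\right) - 3} = \sqrt{2 \left(-5\right) - 3} = \sqrt{-10 - 3} = \sqrt{-13} = i \sqrt{13} \approx 3.6056 i$)
$- 317 \left(12 + N\right) \left(-9\right) + \left(162 + 32\right) = - 317 \left(12 + i \sqrt{13}\right) \left(-9\right) + \left(162 + 32\right) = - 317 \left(-108 - 9 i \sqrt{13}\right) + 194 = \left(34236 + 2853 i \sqrt{13}\right) + 194 = 34430 + 2853 i \sqrt{13}$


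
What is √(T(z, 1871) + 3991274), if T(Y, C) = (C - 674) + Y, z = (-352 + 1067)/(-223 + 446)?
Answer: 2*√49635437451/223 ≈ 1998.1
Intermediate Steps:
z = 715/223 ≈ 3.2063
T(Y, C) = -674 + C + Y (T(Y, C) = (-674 + C) + Y = -674 + C + Y)
√(T(z, 1871) + 3991274) = √((-674 + 1871 + 715/223) + 3991274) = √(267646/223 + 3991274) = √(890321748/223) = 2*√49635437451/223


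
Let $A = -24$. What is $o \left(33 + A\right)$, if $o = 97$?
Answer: $873$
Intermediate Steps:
$o \left(33 + A\right) = 97 \left(33 - 24\right) = 97 \cdot 9 = 873$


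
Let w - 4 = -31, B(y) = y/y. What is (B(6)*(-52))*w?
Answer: 1404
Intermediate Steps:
B(y) = 1
w = -27 (w = 4 - 31 = -27)
(B(6)*(-52))*w = (1*(-52))*(-27) = -52*(-27) = 1404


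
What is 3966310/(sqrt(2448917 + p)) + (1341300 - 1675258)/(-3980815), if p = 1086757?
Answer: 333958/3980815 + 1983155*sqrt(3535674)/1767837 ≈ 2109.4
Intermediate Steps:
3966310/(sqrt(2448917 + p)) + (1341300 - 1675258)/(-3980815) = 3966310/(sqrt(2448917 + 1086757)) + (1341300 - 1675258)/(-3980815) = 3966310/(sqrt(3535674)) - 333958*(-1/3980815) = 3966310*(sqrt(3535674)/3535674) + 333958/3980815 = 1983155*sqrt(3535674)/1767837 + 333958/3980815 = 333958/3980815 + 1983155*sqrt(3535674)/1767837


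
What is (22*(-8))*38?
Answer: -6688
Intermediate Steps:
(22*(-8))*38 = -176*38 = -6688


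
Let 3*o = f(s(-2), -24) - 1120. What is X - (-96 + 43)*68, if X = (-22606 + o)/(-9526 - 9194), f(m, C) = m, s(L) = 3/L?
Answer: 404939159/112320 ≈ 3605.2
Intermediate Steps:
o = -2243/6 (o = (3/(-2) - 1120)/3 = (3*(-½) - 1120)/3 = (-3/2 - 1120)/3 = (⅓)*(-2243/2) = -2243/6 ≈ -373.83)
X = 137879/112320 (X = (-22606 - 2243/6)/(-9526 - 9194) = -137879/6/(-18720) = -137879/6*(-1/18720) = 137879/112320 ≈ 1.2276)
X - (-96 + 43)*68 = 137879/112320 - (-96 + 43)*68 = 137879/112320 - (-53)*68 = 137879/112320 - 1*(-3604) = 137879/112320 + 3604 = 404939159/112320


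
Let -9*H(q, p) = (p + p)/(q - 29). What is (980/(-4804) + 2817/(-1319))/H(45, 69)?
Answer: 88952928/36434737 ≈ 2.4414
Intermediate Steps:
H(q, p) = -2*p/(9*(-29 + q)) (H(q, p) = -(p + p)/(9*(q - 29)) = -2*p/(9*(-29 + q)))
(980/(-4804) + 2817/(-1319))/H(45, 69) = (980/(-4804) + 2817/(-1319))/((-2*69/(-261 + 9*45))) = (980*(-1/4804) + 2817*(-1/1319))/((-2*69/(-261 + 405))) = (-245/1201 - 2817/1319)/((-2*69/144)) = -3706372/(1584119*((-2*69*1/144))) = -3706372/(1584119*(-23/24)) = -3706372/1584119*(-24/23) = 88952928/36434737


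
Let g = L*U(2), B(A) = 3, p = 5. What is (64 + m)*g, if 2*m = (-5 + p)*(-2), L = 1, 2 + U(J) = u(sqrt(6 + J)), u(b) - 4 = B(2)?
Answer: 320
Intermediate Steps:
u(b) = 7 (u(b) = 4 + 3 = 7)
U(J) = 5 (U(J) = -2 + 7 = 5)
g = 5 (g = 1*5 = 5)
m = 0 (m = ((-5 + 5)*(-2))/2 = (0*(-2))/2 = (1/2)*0 = 0)
(64 + m)*g = (64 + 0)*5 = 64*5 = 320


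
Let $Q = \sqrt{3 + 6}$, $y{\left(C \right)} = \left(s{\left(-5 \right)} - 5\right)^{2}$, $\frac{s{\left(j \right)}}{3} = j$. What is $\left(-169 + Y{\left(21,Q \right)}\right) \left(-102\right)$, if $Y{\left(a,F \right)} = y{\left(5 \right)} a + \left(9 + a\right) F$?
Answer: $-848742$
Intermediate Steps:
$s{\left(j \right)} = 3 j$
$y{\left(C \right)} = 400$ ($y{\left(C \right)} = \left(3 \left(-5\right) - 5\right)^{2} = \left(-15 - 5\right)^{2} = \left(-20\right)^{2} = 400$)
$Q = 3$ ($Q = \sqrt{9} = 3$)
$Y{\left(a,F \right)} = 400 a + F \left(9 + a\right)$ ($Y{\left(a,F \right)} = 400 a + \left(9 + a\right) F = 400 a + F \left(9 + a\right)$)
$\left(-169 + Y{\left(21,Q \right)}\right) \left(-102\right) = \left(-169 + \left(9 \cdot 3 + 400 \cdot 21 + 3 \cdot 21\right)\right) \left(-102\right) = \left(-169 + \left(27 + 8400 + 63\right)\right) \left(-102\right) = \left(-169 + 8490\right) \left(-102\right) = 8321 \left(-102\right) = -848742$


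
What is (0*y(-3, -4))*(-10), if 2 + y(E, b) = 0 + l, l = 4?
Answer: 0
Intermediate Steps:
y(E, b) = 2 (y(E, b) = -2 + (0 + 4) = -2 + 4 = 2)
(0*y(-3, -4))*(-10) = (0*2)*(-10) = 0*(-10) = 0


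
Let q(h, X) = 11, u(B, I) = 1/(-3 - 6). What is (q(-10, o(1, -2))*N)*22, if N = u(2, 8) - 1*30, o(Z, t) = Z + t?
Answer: -65582/9 ≈ -7286.9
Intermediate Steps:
u(B, I) = -⅑ (u(B, I) = 1/(-9) = -⅑)
N = -271/9 (N = -⅑ - 1*30 = -⅑ - 30 = -271/9 ≈ -30.111)
(q(-10, o(1, -2))*N)*22 = (11*(-271/9))*22 = -2981/9*22 = -65582/9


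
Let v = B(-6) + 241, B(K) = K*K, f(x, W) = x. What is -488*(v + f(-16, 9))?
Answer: -127368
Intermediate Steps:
B(K) = K²
v = 277 (v = (-6)² + 241 = 36 + 241 = 277)
-488*(v + f(-16, 9)) = -488*(277 - 16) = -488*261 = -127368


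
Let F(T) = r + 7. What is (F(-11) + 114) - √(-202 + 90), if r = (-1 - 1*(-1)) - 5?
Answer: 116 - 4*I*√7 ≈ 116.0 - 10.583*I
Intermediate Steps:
r = -5 (r = (-1 + 1) - 5 = 0 - 5 = -5)
F(T) = 2 (F(T) = -5 + 7 = 2)
(F(-11) + 114) - √(-202 + 90) = (2 + 114) - √(-202 + 90) = 116 - √(-112) = 116 - 4*I*√7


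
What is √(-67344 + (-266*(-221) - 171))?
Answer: I*√8729 ≈ 93.429*I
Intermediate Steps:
√(-67344 + (-266*(-221) - 171)) = √(-67344 + (58786 - 171)) = √(-67344 + 58615) = √(-8729) = I*√8729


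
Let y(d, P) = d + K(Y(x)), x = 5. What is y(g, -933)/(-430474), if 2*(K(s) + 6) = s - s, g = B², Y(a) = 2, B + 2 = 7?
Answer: -19/430474 ≈ -4.4137e-5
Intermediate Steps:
B = 5 (B = -2 + 7 = 5)
g = 25 (g = 5² = 25)
K(s) = -6 (K(s) = -6 + (s - s)/2 = -6 + (½)*0 = -6 + 0 = -6)
y(d, P) = -6 + d (y(d, P) = d - 6 = -6 + d)
y(g, -933)/(-430474) = (-6 + 25)/(-430474) = 19*(-1/430474) = -19/430474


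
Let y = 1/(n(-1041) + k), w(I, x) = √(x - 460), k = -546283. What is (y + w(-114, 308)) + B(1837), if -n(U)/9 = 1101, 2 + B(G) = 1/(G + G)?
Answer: -2043173149/1021724704 + 2*I*√38 ≈ -1.9997 + 12.329*I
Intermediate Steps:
B(G) = -2 + 1/(2*G) (B(G) = -2 + 1/(G + G) = -2 + 1/(2*G))
n(U) = -9909 (n(U) = -9*1101 = -9909)
w(I, x) = √(-460 + x)
y = -1/556192 (y = 1/(-9909 - 546283) = 1/(-556192) = -1/556192 ≈ -1.7979e-6)
(y + w(-114, 308)) + B(1837) = (-1/556192 + √(-460 + 308)) + (-2 + (½)/1837) = (-1/556192 + √(-152)) + (-2 + (½)*(1/1837)) = (-1/556192 + 2*I*√38) + (-2 + 1/3674) = (-1/556192 + 2*I*√38) - 7347/3674 = -2043173149/1021724704 + 2*I*√38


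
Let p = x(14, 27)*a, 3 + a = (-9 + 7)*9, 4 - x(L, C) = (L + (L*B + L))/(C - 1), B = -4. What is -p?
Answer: 1386/13 ≈ 106.62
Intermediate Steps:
x(L, C) = 4 + 2*L/(-1 + C) (x(L, C) = 4 - (L + (L*(-4) + L))/(C - 1) = 4 - (L + (-4*L + L))/(-1 + C) = 4 - (L - 3*L)/(-1 + C) = 4 - (-2*L)/(-1 + C) = 4 - (-2)*L/(-1 + C) = 4 + 2*L/(-1 + C))
a = -21 (a = -3 + (-9 + 7)*9 = -3 - 2*9 = -3 - 18 = -21)
p = -1386/13 (p = (2*(-2 + 14 + 2*27)/(-1 + 27))*(-21) = (2*(-2 + 14 + 54)/26)*(-21) = (2*(1/26)*66)*(-21) = (66/13)*(-21) = -1386/13 ≈ -106.62)
-p = -1*(-1386/13) = 1386/13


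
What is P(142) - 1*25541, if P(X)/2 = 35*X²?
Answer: 1385939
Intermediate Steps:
P(X) = 70*X² (P(X) = 2*(35*X²) = 70*X²)
P(142) - 1*25541 = 70*142² - 1*25541 = 70*20164 - 25541 = 1411480 - 25541 = 1385939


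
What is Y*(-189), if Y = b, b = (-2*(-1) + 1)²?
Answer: -1701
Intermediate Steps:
b = 9 (b = (2 + 1)² = 3² = 9)
Y = 9
Y*(-189) = 9*(-189) = -1701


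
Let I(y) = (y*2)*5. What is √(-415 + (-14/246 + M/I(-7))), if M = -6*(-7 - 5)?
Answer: 4*I*√481957665/4305 ≈ 20.398*I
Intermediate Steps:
I(y) = 10*y (I(y) = (2*y)*5 = 10*y)
M = 72 (M = -6*(-12) = 72)
√(-415 + (-14/246 + M/I(-7))) = √(-415 + (-14/246 + 72/((10*(-7))))) = √(-415 + (-14*1/246 + 72/(-70))) = √(-415 + (-7/123 + 72*(-1/70))) = √(-415 + (-7/123 - 36/35)) = √(-415 - 4673/4305) = √(-1791248/4305) = 4*I*√481957665/4305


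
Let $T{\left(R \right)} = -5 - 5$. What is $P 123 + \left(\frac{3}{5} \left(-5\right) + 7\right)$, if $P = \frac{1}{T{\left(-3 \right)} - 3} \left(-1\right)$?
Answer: $\frac{175}{13} \approx 13.462$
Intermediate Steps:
$T{\left(R \right)} = -10$
$P = \frac{1}{13}$ ($P = \frac{1}{-10 - 3} \left(-1\right) = \frac{1}{-13} \left(-1\right) = \left(- \frac{1}{13}\right) \left(-1\right) = \frac{1}{13} \approx 0.076923$)
$P 123 + \left(\frac{3}{5} \left(-5\right) + 7\right) = \frac{1}{13} \cdot 123 + \left(\frac{3}{5} \left(-5\right) + 7\right) = \frac{123}{13} + \left(3 \cdot \frac{1}{5} \left(-5\right) + 7\right) = \frac{123}{13} + \left(\frac{3}{5} \left(-5\right) + 7\right) = \frac{123}{13} + \left(-3 + 7\right) = \frac{123}{13} + 4 = \frac{175}{13}$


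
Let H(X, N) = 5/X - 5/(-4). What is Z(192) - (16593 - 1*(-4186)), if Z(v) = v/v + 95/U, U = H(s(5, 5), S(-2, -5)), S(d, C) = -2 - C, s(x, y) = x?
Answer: -186622/9 ≈ -20736.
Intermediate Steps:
H(X, N) = 5/4 + 5/X (H(X, N) = 5/X - 5*(-¼) = 5/X + 5/4 = 5/4 + 5/X)
U = 9/4 (U = 5/4 + 5/5 = 5/4 + 5*(⅕) = 5/4 + 1 = 9/4 ≈ 2.2500)
Z(v) = 389/9 (Z(v) = v/v + 95/(9/4) = 1 + 95*(4/9) = 1 + 380/9 = 389/9)
Z(192) - (16593 - 1*(-4186)) = 389/9 - (16593 - 1*(-4186)) = 389/9 - (16593 + 4186) = 389/9 - 1*20779 = 389/9 - 20779 = -186622/9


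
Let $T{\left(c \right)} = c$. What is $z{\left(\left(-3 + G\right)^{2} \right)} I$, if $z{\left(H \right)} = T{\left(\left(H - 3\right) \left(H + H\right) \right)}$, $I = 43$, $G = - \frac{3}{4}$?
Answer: $\frac{1712475}{128} \approx 13379.0$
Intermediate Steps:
$G = - \frac{3}{4}$ ($G = \left(-3\right) \frac{1}{4} = - \frac{3}{4} \approx -0.75$)
$z{\left(H \right)} = 2 H \left(-3 + H\right)$ ($z{\left(H \right)} = \left(H - 3\right) \left(H + H\right) = \left(-3 + H\right) 2 H = 2 H \left(-3 + H\right)$)
$z{\left(\left(-3 + G\right)^{2} \right)} I = 2 \left(-3 - \frac{3}{4}\right)^{2} \left(-3 + \left(-3 - \frac{3}{4}\right)^{2}\right) 43 = 2 \left(- \frac{15}{4}\right)^{2} \left(-3 + \left(- \frac{15}{4}\right)^{2}\right) 43 = 2 \cdot \frac{225}{16} \left(-3 + \frac{225}{16}\right) 43 = 2 \cdot \frac{225}{16} \cdot \frac{177}{16} \cdot 43 = \frac{39825}{128} \cdot 43 = \frac{1712475}{128}$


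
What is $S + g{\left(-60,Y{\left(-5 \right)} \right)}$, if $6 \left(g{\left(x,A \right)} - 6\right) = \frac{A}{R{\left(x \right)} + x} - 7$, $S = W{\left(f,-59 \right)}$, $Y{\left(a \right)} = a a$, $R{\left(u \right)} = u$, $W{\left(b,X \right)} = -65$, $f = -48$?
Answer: $- \frac{8669}{144} \approx -60.201$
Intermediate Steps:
$Y{\left(a \right)} = a^{2}$
$S = -65$
$g{\left(x,A \right)} = \frac{29}{6} + \frac{A}{12 x}$ ($g{\left(x,A \right)} = 6 + \frac{\frac{A}{x + x} - 7}{6} = 6 + \frac{\frac{A}{2 x} - 7}{6} = 6 + \frac{-7 + \frac{A}{2 x}}{6} = 6 + \left(- \frac{7}{6} + \frac{A}{12 x}\right) = \frac{29}{6} + \frac{A}{12 x}$)
$S + g{\left(-60,Y{\left(-5 \right)} \right)} = -65 + \frac{\left(-5\right)^{2} + 58 \left(-60\right)}{12 \left(-60\right)} = -65 + \frac{1}{12} \left(- \frac{1}{60}\right) \left(25 - 3480\right) = -65 + \frac{1}{12} \left(- \frac{1}{60}\right) \left(-3455\right) = -65 + \frac{691}{144} = - \frac{8669}{144}$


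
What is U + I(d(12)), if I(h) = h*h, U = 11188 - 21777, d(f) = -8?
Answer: -10525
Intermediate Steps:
U = -10589
I(h) = h²
U + I(d(12)) = -10589 + (-8)² = -10589 + 64 = -10525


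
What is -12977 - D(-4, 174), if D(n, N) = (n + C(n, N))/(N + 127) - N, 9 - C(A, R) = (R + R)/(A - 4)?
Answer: -7707503/602 ≈ -12803.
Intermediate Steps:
C(A, R) = 9 - 2*R/(-4 + A) (C(A, R) = 9 - (R + R)/(A - 4) = 9 - 2*R/(-4 + A))
D(n, N) = -N + (n + (-36 - 2*N + 9*n)/(-4 + n))/(127 + N) (D(n, N) = (n + (-36 - 2*N + 9*n)/(-4 + n))/(N + 127) - N = (n + (-36 - 2*N + 9*n)/(-4 + n))/(127 + N) - N = -N + (n + (-36 - 2*N + 9*n)/(-4 + n))/(127 + N))
-12977 - D(-4, 174) = -12977 - (-36 - 2*174 + 9*(-4) - (-4 - 4)*(174² - 1*(-4) + 127*174))/((-4 - 4)*(127 + 174)) = -12977 - (-36 - 348 - 36 - 1*(-8)*(30276 + 4 + 22098))/((-8)*301) = -12977 - (-1)*(-36 - 348 - 36 - 1*(-8)*52378)/(8*301) = -12977 - (-1)*(-36 - 348 - 36 + 419024)/(8*301) = -12977 - (-1)*418604/(8*301) = -12977 - 1*(-104651/602) = -12977 + 104651/602 = -7707503/602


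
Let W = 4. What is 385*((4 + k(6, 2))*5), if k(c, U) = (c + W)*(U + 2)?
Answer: 84700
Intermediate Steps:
k(c, U) = (2 + U)*(4 + c) (k(c, U) = (c + 4)*(U + 2) = (4 + c)*(2 + U) = (2 + U)*(4 + c))
385*((4 + k(6, 2))*5) = 385*((4 + (8 + 2*6 + 4*2 + 2*6))*5) = 385*((4 + (8 + 12 + 8 + 12))*5) = 385*((4 + 40)*5) = 385*(44*5) = 385*220 = 84700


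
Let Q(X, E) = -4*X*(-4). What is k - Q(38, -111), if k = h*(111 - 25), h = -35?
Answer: -3618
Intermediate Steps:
Q(X, E) = 16*X
k = -3010 (k = -35*(111 - 25) = -35*86 = -3010)
k - Q(38, -111) = -3010 - 16*38 = -3010 - 1*608 = -3010 - 608 = -3618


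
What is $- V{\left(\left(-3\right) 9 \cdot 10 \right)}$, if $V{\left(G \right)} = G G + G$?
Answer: $-72630$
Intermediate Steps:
$V{\left(G \right)} = G + G^{2}$ ($V{\left(G \right)} = G^{2} + G = G + G^{2}$)
$- V{\left(\left(-3\right) 9 \cdot 10 \right)} = - \left(-3\right) 9 \cdot 10 \left(1 + \left(-3\right) 9 \cdot 10\right) = - \left(-27\right) 10 \left(1 - 270\right) = - \left(-270\right) \left(1 - 270\right) = - \left(-270\right) \left(-269\right) = \left(-1\right) 72630 = -72630$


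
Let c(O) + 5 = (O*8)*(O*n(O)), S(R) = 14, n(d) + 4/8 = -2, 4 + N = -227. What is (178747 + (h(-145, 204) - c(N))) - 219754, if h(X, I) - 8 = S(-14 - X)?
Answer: 1026240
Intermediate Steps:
N = -231 (N = -4 - 227 = -231)
n(d) = -5/2 (n(d) = -1/2 - 2 = -5/2)
h(X, I) = 22 (h(X, I) = 8 + 14 = 22)
c(O) = -5 - 20*O**2 (c(O) = -5 + (O*8)*(O*(-5/2)) = -5 + (8*O)*(-5*O/2) = -5 - 20*O**2)
(178747 + (h(-145, 204) - c(N))) - 219754 = (178747 + (22 - (-5 - 20*(-231)**2))) - 219754 = (178747 + (22 - (-5 - 20*53361))) - 219754 = (178747 + (22 - (-5 - 1067220))) - 219754 = (178747 + (22 - 1*(-1067225))) - 219754 = (178747 + (22 + 1067225)) - 219754 = (178747 + 1067247) - 219754 = 1245994 - 219754 = 1026240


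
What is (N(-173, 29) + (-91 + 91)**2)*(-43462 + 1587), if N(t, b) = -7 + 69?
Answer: -2596250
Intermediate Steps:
N(t, b) = 62
(N(-173, 29) + (-91 + 91)**2)*(-43462 + 1587) = (62 + (-91 + 91)**2)*(-43462 + 1587) = (62 + 0**2)*(-41875) = (62 + 0)*(-41875) = 62*(-41875) = -2596250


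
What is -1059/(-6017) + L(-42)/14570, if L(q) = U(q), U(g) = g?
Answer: 7588458/43833845 ≈ 0.17312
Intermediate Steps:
L(q) = q
-1059/(-6017) + L(-42)/14570 = -1059/(-6017) - 42/14570 = -1059*(-1/6017) - 42*1/14570 = 1059/6017 - 21/7285 = 7588458/43833845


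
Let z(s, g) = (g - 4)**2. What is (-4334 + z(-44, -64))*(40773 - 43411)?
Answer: -765020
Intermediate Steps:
z(s, g) = (-4 + g)**2
(-4334 + z(-44, -64))*(40773 - 43411) = (-4334 + (-4 - 64)**2)*(40773 - 43411) = (-4334 + (-68)**2)*(-2638) = (-4334 + 4624)*(-2638) = 290*(-2638) = -765020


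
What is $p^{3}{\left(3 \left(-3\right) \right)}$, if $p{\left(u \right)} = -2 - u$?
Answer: $343$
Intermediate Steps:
$p^{3}{\left(3 \left(-3\right) \right)} = \left(-2 - 3 \left(-3\right)\right)^{3} = \left(-2 - -9\right)^{3} = \left(-2 + 9\right)^{3} = 7^{3} = 343$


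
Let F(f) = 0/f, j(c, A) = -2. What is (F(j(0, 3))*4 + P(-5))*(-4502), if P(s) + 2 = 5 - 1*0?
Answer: -13506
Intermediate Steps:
F(f) = 0
P(s) = 3 (P(s) = -2 + (5 - 1*0) = -2 + (5 + 0) = -2 + 5 = 3)
(F(j(0, 3))*4 + P(-5))*(-4502) = (0*4 + 3)*(-4502) = (0 + 3)*(-4502) = 3*(-4502) = -13506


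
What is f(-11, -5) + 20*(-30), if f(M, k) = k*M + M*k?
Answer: -490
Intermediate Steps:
f(M, k) = 2*M*k (f(M, k) = M*k + M*k = 2*M*k)
f(-11, -5) + 20*(-30) = 2*(-11)*(-5) + 20*(-30) = 110 - 600 = -490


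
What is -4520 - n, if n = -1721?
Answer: -2799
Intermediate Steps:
-4520 - n = -4520 - 1*(-1721) = -4520 + 1721 = -2799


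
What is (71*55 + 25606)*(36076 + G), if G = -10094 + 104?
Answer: 769823946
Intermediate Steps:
G = -9990
(71*55 + 25606)*(36076 + G) = (71*55 + 25606)*(36076 - 9990) = (3905 + 25606)*26086 = 29511*26086 = 769823946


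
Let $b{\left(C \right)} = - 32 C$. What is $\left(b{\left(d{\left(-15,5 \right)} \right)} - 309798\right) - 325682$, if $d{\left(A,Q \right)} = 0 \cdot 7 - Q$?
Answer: $-635320$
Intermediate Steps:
$d{\left(A,Q \right)} = - Q$ ($d{\left(A,Q \right)} = 0 - Q = - Q$)
$\left(b{\left(d{\left(-15,5 \right)} \right)} - 309798\right) - 325682 = \left(- 32 \left(\left(-1\right) 5\right) - 309798\right) - 325682 = \left(\left(-32\right) \left(-5\right) - 309798\right) - 325682 = \left(160 - 309798\right) - 325682 = -309638 - 325682 = -635320$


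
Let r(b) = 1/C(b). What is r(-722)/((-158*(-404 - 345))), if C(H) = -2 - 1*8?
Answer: -1/1183420 ≈ -8.4501e-7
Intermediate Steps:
C(H) = -10 (C(H) = -2 - 8 = -10)
r(b) = -⅒ (r(b) = 1/(-10) = -⅒)
r(-722)/((-158*(-404 - 345))) = -(-1/(158*(-404 - 345)))/10 = -1/(10*((-158*(-749)))) = -⅒/118342 = -⅒*1/118342 = -1/1183420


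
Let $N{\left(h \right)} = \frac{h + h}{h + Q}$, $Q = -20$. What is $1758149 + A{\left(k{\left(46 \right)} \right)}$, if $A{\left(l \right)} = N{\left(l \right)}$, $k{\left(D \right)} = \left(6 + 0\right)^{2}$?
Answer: $\frac{3516307}{2} \approx 1.7582 \cdot 10^{6}$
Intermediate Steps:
$N{\left(h \right)} = \frac{2 h}{-20 + h}$ ($N{\left(h \right)} = \frac{h + h}{h - 20} = \frac{2 h}{-20 + h}$)
$k{\left(D \right)} = 36$ ($k{\left(D \right)} = 6^{2} = 36$)
$A{\left(l \right)} = \frac{2 l}{-20 + l}$
$1758149 + A{\left(k{\left(46 \right)} \right)} = 1758149 + 2 \cdot 36 \frac{1}{-20 + 36} = 1758149 + 2 \cdot 36 \cdot \frac{1}{16} = 1758149 + \frac{9}{2} = \frac{3516307}{2}$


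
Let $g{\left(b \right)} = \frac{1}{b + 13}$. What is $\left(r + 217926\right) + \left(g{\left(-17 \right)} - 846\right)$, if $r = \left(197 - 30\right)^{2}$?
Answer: $\frac{979875}{4} \approx 2.4497 \cdot 10^{5}$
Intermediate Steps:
$g{\left(b \right)} = \frac{1}{13 + b}$
$r = 27889$ ($r = 167^{2} = 27889$)
$\left(r + 217926\right) + \left(g{\left(-17 \right)} - 846\right) = \left(27889 + 217926\right) + \left(\frac{1}{13 - 17} - 846\right) = 245815 - \left(846 - \frac{1}{-4}\right) = 245815 - \frac{3385}{4} = \frac{979875}{4}$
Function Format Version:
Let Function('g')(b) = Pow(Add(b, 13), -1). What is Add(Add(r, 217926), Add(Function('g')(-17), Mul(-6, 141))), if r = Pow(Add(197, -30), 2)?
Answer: Rational(979875, 4) ≈ 2.4497e+5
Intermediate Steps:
Function('g')(b) = Pow(Add(13, b), -1)
r = 27889 (r = Pow(167, 2) = 27889)
Add(Add(r, 217926), Add(Function('g')(-17), Mul(-6, 141))) = Add(Add(27889, 217926), Add(Pow(Add(13, -17), -1), Mul(-6, 141))) = Add(245815, Add(Pow(-4, -1), -846)) = Add(245815, Add(Rational(-1, 4), -846)) = Add(245815, Rational(-3385, 4)) = Rational(979875, 4)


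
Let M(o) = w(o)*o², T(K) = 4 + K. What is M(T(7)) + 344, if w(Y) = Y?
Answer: 1675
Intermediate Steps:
M(o) = o³ (M(o) = o*o² = o³)
M(T(7)) + 344 = (4 + 7)³ + 344 = 11³ + 344 = 1331 + 344 = 1675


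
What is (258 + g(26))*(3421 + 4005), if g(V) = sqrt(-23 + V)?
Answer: 1915908 + 7426*sqrt(3) ≈ 1.9288e+6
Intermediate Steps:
(258 + g(26))*(3421 + 4005) = (258 + sqrt(-23 + 26))*(3421 + 4005) = (258 + sqrt(3))*7426 = 1915908 + 7426*sqrt(3)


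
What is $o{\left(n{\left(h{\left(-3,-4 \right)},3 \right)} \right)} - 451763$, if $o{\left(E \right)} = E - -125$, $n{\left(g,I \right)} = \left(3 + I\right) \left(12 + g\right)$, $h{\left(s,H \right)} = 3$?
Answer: $-451548$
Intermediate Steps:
$o{\left(E \right)} = 125 + E$ ($o{\left(E \right)} = E + 125 = 125 + E$)
$o{\left(n{\left(h{\left(-3,-4 \right)},3 \right)} \right)} - 451763 = \left(125 + \left(36 + 3 \cdot 3 + 12 \cdot 3 + 3 \cdot 3\right)\right) - 451763 = \left(125 + \left(36 + 9 + 36 + 9\right)\right) - 451763 = \left(125 + 90\right) - 451763 = 215 - 451763 = -451548$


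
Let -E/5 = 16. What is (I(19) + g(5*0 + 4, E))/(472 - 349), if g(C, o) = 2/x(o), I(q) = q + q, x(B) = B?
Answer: 1519/4920 ≈ 0.30874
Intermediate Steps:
E = -80 (E = -5*16 = -80)
I(q) = 2*q
g(C, o) = 2/o
(I(19) + g(5*0 + 4, E))/(472 - 349) = (2*19 + 2/(-80))/(472 - 349) = (38 + 2*(-1/80))/123 = (38 - 1/40)*(1/123) = (1519/40)*(1/123) = 1519/4920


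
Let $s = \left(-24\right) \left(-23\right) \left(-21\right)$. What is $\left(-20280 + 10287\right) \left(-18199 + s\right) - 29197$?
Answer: $297672266$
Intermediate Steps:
$s = -11592$ ($s = 552 \left(-21\right) = -11592$)
$\left(-20280 + 10287\right) \left(-18199 + s\right) - 29197 = \left(-20280 + 10287\right) \left(-18199 - 11592\right) - 29197 = \left(-9993\right) \left(-29791\right) - 29197 = 297701463 - 29197 = 297672266$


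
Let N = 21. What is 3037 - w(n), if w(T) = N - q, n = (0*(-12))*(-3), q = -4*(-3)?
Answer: 3028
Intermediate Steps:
q = 12
n = 0 (n = 0*(-3) = 0)
w(T) = 9 (w(T) = 21 - 1*12 = 21 - 12 = 9)
3037 - w(n) = 3037 - 1*9 = 3037 - 9 = 3028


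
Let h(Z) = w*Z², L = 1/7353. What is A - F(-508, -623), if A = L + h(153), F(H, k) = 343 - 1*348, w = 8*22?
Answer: 30294279118/7353 ≈ 4.1200e+6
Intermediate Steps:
w = 176
F(H, k) = -5 (F(H, k) = 343 - 348 = -5)
L = 1/7353 ≈ 0.00013600
h(Z) = 176*Z²
A = 30294242353/7353 (A = 1/7353 + 176*153² = 1/7353 + 176*23409 = 1/7353 + 4119984 = 30294242353/7353 ≈ 4.1200e+6)
A - F(-508, -623) = 30294242353/7353 - 1*(-5) = 30294242353/7353 + 5 = 30294279118/7353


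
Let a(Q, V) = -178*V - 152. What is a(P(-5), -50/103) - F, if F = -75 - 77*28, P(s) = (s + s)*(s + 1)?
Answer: 223037/103 ≈ 2165.4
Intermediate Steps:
P(s) = 2*s*(1 + s) (P(s) = (2*s)*(1 + s) = 2*s*(1 + s))
F = -2231 (F = -75 - 2156 = -2231)
a(Q, V) = -152 - 178*V
a(P(-5), -50/103) - F = (-152 - (-8900)/103) - 1*(-2231) = (-152 - (-8900)/103) + 2231 = (-152 - 178*(-50/103)) + 2231 = (-152 + 8900/103) + 2231 = -6756/103 + 2231 = 223037/103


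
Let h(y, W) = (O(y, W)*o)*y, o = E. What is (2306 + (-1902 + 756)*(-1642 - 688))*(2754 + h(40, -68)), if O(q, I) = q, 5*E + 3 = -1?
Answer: 3939244364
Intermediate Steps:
E = -⅘ (E = -⅗ + (⅕)*(-1) = -⅗ - ⅕ = -⅘ ≈ -0.80000)
o = -⅘ ≈ -0.80000
h(y, W) = -4*y²/5 (h(y, W) = (y*(-⅘))*y = (-4*y/5)*y = -4*y²/5)
(2306 + (-1902 + 756)*(-1642 - 688))*(2754 + h(40, -68)) = (2306 + (-1902 + 756)*(-1642 - 688))*(2754 - ⅘*40²) = (2306 - 1146*(-2330))*(2754 - ⅘*1600) = (2306 + 2670180)*(2754 - 1280) = 2672486*1474 = 3939244364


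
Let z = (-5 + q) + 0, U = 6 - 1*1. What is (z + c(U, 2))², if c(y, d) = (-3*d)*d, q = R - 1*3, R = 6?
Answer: 196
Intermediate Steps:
U = 5 (U = 6 - 1 = 5)
q = 3 (q = 6 - 1*3 = 6 - 3 = 3)
z = -2 (z = (-5 + 3) + 0 = -2 + 0 = -2)
c(y, d) = -3*d²
(z + c(U, 2))² = (-2 - 3*2²)² = (-2 - 3*4)² = (-2 - 12)² = (-14)² = 196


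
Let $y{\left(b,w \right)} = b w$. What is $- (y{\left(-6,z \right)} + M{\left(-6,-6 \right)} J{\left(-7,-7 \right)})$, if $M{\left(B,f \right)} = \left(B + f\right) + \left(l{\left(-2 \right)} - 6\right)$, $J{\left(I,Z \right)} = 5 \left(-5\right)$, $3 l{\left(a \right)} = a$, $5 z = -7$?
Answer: $- \frac{7126}{15} \approx -475.07$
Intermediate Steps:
$z = - \frac{7}{5}$ ($z = \frac{1}{5} \left(-7\right) = - \frac{7}{5} \approx -1.4$)
$l{\left(a \right)} = \frac{a}{3}$
$J{\left(I,Z \right)} = -25$
$M{\left(B,f \right)} = - \frac{20}{3} + B + f$ ($M{\left(B,f \right)} = \left(B + f\right) + \left(\frac{1}{3} \left(-2\right) - 6\right) = \left(B + f\right) - \frac{20}{3} = - \frac{20}{3} + B + f$)
$- (y{\left(-6,z \right)} + M{\left(-6,-6 \right)} J{\left(-7,-7 \right)}) = - (\left(-6\right) \left(- \frac{7}{5}\right) + \left(- \frac{20}{3} - 6 - 6\right) \left(-25\right)) = - (\frac{42}{5} - - \frac{1400}{3}) = - (\frac{42}{5} + \frac{1400}{3}) = \left(-1\right) \frac{7126}{15} = - \frac{7126}{15}$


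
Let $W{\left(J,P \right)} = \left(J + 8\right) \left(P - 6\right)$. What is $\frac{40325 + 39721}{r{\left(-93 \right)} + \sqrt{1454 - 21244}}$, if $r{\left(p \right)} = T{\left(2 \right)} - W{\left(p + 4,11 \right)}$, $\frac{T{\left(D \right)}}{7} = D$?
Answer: $\frac{11179758}{65117} - \frac{26682 i \sqrt{19790}}{65117} \approx 171.69 - 57.643 i$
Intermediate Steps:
$T{\left(D \right)} = 7 D$
$W{\left(J,P \right)} = \left(-6 + P\right) \left(8 + J\right)$ ($W{\left(J,P \right)} = \left(8 + J\right) \left(-6 + P\right) = \left(-6 + P\right) \left(8 + J\right)$)
$r{\left(p \right)} = -46 - 5 p$ ($r{\left(p \right)} = 7 \cdot 2 - \left(-48 - 6 \left(p + 4\right) + 8 \cdot 11 + \left(p + 4\right) 11\right) = 14 - \left(-48 - 6 \left(4 + p\right) + 88 + \left(4 + p\right) 11\right) = 14 - \left(-48 - \left(24 + 6 p\right) + 88 + \left(44 + 11 p\right)\right) = 14 - \left(60 + 5 p\right) = -46 - 5 p$)
$\frac{40325 + 39721}{r{\left(-93 \right)} + \sqrt{1454 - 21244}} = \frac{40325 + 39721}{\left(-46 - -465\right) + \sqrt{1454 - 21244}} = \frac{80046}{\left(-46 + 465\right) + \sqrt{-19790}} = \frac{80046}{419 + i \sqrt{19790}}$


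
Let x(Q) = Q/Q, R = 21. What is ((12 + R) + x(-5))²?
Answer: 1156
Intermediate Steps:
x(Q) = 1
((12 + R) + x(-5))² = ((12 + 21) + 1)² = (33 + 1)² = 34² = 1156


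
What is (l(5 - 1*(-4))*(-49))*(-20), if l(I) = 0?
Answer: 0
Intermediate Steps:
(l(5 - 1*(-4))*(-49))*(-20) = (0*(-49))*(-20) = 0*(-20) = 0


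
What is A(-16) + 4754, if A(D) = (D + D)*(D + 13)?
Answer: 4850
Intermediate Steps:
A(D) = 2*D*(13 + D) (A(D) = (2*D)*(13 + D) = 2*D*(13 + D))
A(-16) + 4754 = 2*(-16)*(13 - 16) + 4754 = 2*(-16)*(-3) + 4754 = 96 + 4754 = 4850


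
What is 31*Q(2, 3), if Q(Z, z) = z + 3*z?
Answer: 372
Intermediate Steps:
Q(Z, z) = 4*z
31*Q(2, 3) = 31*(4*3) = 31*12 = 372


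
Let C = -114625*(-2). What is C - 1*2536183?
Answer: -2306933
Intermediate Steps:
C = 229250
C - 1*2536183 = 229250 - 1*2536183 = 229250 - 2536183 = -2306933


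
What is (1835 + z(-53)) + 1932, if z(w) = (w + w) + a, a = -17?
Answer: 3644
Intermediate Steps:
z(w) = -17 + 2*w (z(w) = (w + w) - 17 = 2*w - 17 = -17 + 2*w)
(1835 + z(-53)) + 1932 = (1835 + (-17 + 2*(-53))) + 1932 = (1835 + (-17 - 106)) + 1932 = (1835 - 123) + 1932 = 1712 + 1932 = 3644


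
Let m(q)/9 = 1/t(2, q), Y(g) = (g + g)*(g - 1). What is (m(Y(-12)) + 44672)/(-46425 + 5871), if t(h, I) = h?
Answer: -89353/81108 ≈ -1.1017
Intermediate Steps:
Y(g) = 2*g*(-1 + g) (Y(g) = (2*g)*(-1 + g) = 2*g*(-1 + g))
m(q) = 9/2
(m(Y(-12)) + 44672)/(-46425 + 5871) = (9/2 + 44672)/(-46425 + 5871) = (89353/2)/(-40554) = (89353/2)*(-1/40554) = -89353/81108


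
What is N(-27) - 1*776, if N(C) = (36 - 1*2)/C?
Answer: -20986/27 ≈ -777.26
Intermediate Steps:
N(C) = 34/C (N(C) = (36 - 2)/C = 34/C)
N(-27) - 1*776 = 34/(-27) - 1*776 = 34*(-1/27) - 776 = -34/27 - 776 = -20986/27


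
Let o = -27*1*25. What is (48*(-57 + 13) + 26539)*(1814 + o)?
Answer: 27822353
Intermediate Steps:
o = -675 (o = -27*25 = -675)
(48*(-57 + 13) + 26539)*(1814 + o) = (48*(-57 + 13) + 26539)*(1814 - 675) = (48*(-44) + 26539)*1139 = (-2112 + 26539)*1139 = 24427*1139 = 27822353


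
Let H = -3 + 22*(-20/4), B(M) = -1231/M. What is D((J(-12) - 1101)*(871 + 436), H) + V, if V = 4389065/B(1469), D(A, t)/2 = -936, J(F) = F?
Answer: -6449840917/1231 ≈ -5.2395e+6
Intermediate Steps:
H = -113 (H = -3 + 22*(-20*¼) = -3 + 22*(-5) = -3 - 110 = -113)
D(A, t) = -1872 (D(A, t) = 2*(-936) = -1872)
V = -6447536485/1231 (V = 4389065/((-1231/1469)) = 4389065/((-1231*1/1469)) = 4389065/(-1231/1469) = 4389065*(-1469/1231) = -6447536485/1231 ≈ -5.2376e+6)
D((J(-12) - 1101)*(871 + 436), H) + V = -1872 - 6447536485/1231 = -6449840917/1231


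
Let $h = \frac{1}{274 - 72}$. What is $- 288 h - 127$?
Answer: $- \frac{12971}{101} \approx -128.43$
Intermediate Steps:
$h = \frac{1}{202} \approx 0.0049505$
$- 288 h - 127 = \left(-288\right) \frac{1}{202} - 127 = - \frac{144}{101} - 127 = - \frac{12971}{101}$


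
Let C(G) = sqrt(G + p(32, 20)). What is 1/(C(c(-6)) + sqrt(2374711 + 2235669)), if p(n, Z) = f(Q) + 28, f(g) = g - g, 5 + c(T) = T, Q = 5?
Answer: 1/(sqrt(17) + 2*sqrt(1152595)) ≈ 0.00046483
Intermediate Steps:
c(T) = -5 + T
f(g) = 0
p(n, Z) = 28 (p(n, Z) = 0 + 28 = 28)
C(G) = sqrt(28 + G) (C(G) = sqrt(G + 28) = sqrt(28 + G))
1/(C(c(-6)) + sqrt(2374711 + 2235669)) = 1/(sqrt(28 + (-5 - 6)) + sqrt(2374711 + 2235669)) = 1/(sqrt(28 - 11) + sqrt(4610380)) = 1/(sqrt(17) + 2*sqrt(1152595))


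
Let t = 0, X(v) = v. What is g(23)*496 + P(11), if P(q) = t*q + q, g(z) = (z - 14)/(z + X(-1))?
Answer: 2353/11 ≈ 213.91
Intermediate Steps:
g(z) = (-14 + z)/(-1 + z) (g(z) = (z - 14)/(z - 1) = (-14 + z)/(-1 + z))
P(q) = q (P(q) = 0*q + q = 0 + q = q)
g(23)*496 + P(11) = ((-14 + 23)/(-1 + 23))*496 + 11 = (9/22)*496 + 11 = 2232/11 + 11 = 2353/11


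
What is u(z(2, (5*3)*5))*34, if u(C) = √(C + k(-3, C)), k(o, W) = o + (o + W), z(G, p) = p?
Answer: 408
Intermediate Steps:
k(o, W) = W + 2*o (k(o, W) = o + (W + o) = W + 2*o)
u(C) = √(-6 + 2*C) (u(C) = √(C + (C + 2*(-3))) = √(C + (C - 6)) = √(C + (-6 + C)) = √(-6 + 2*C))
u(z(2, (5*3)*5))*34 = √(-6 + 2*((5*3)*5))*34 = √(-6 + 2*(15*5))*34 = √(-6 + 2*75)*34 = √(-6 + 150)*34 = √144*34 = 12*34 = 408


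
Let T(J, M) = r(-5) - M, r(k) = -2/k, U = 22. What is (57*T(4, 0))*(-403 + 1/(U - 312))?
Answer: -6661647/725 ≈ -9188.5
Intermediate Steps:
T(J, M) = ⅖ - M (T(J, M) = -2/(-5) - M = -2*(-⅕) - M = ⅖ - M)
(57*T(4, 0))*(-403 + 1/(U - 312)) = (57*(⅖ - 1*0))*(-403 + 1/(22 - 312)) = (57*(⅖ + 0))*(-403 + 1/(-290)) = (57*(⅖))*(-403 - 1/290) = (114/5)*(-116871/290) = -6661647/725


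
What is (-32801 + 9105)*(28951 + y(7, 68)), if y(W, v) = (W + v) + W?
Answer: -687965968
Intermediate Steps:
y(W, v) = v + 2*W
(-32801 + 9105)*(28951 + y(7, 68)) = (-32801 + 9105)*(28951 + (68 + 2*7)) = -23696*(28951 + (68 + 14)) = -23696*(28951 + 82) = -23696*29033 = -687965968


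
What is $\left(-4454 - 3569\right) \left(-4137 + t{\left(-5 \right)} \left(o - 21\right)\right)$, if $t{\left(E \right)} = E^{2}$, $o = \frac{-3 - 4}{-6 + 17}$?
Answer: $\frac{412839511}{11} \approx 3.7531 \cdot 10^{7}$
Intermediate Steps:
$o = - \frac{7}{11} \approx -0.63636$
$\left(-4454 - 3569\right) \left(-4137 + t{\left(-5 \right)} \left(o - 21\right)\right) = \left(-4454 - 3569\right) \left(-4137 + \left(-5\right)^{2} \left(- \frac{7}{11} - 21\right)\right) = - 8023 \left(-4137 + 25 \left(- \frac{238}{11}\right)\right) = - 8023 \left(-4137 - \frac{5950}{11}\right) = \left(-8023\right) \left(- \frac{51457}{11}\right) = \frac{412839511}{11}$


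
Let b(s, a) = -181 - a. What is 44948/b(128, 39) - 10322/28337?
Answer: -318990579/1558535 ≈ -204.67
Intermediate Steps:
44948/b(128, 39) - 10322/28337 = 44948/(-181 - 1*39) - 10322/28337 = 44948/(-181 - 39) - 10322*1/28337 = 44948/(-220) - 10322/28337 = 44948*(-1/220) - 10322/28337 = -11237/55 - 10322/28337 = -318990579/1558535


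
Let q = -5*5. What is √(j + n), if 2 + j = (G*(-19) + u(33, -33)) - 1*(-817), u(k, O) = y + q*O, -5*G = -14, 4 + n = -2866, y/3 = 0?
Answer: 4*I*√2005/5 ≈ 35.822*I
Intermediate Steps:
y = 0 (y = 3*0 = 0)
q = -25
n = -2870 (n = -4 - 2866 = -2870)
G = 14/5 (G = -⅕*(-14) = 14/5 ≈ 2.8000)
u(k, O) = -25*O (u(k, O) = 0 - 25*O = -25*O)
j = 7934/5 (j = -2 + (((14/5)*(-19) - 25*(-33)) - 1*(-817)) = -2 + ((-266/5 + 825) + 817) = -2 + (3859/5 + 817) = -2 + 7944/5 = 7934/5 ≈ 1586.8)
√(j + n) = √(7934/5 - 2870) = √(-6416/5) = 4*I*√2005/5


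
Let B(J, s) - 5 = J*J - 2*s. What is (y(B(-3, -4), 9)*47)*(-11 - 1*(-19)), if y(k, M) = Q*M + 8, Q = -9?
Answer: -27448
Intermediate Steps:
B(J, s) = 5 + J² - 2*s (B(J, s) = 5 + (J*J - 2*s) = 5 + (J² - 2*s) = 5 + J² - 2*s)
y(k, M) = 8 - 9*M (y(k, M) = -9*M + 8 = 8 - 9*M)
(y(B(-3, -4), 9)*47)*(-11 - 1*(-19)) = ((8 - 9*9)*47)*(-11 - 1*(-19)) = ((8 - 81)*47)*(-11 + 19) = -73*47*8 = -3431*8 = -27448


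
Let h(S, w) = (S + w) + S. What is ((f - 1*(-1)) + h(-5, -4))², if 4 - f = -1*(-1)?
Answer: 100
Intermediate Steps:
f = 3 (f = 4 - (-1)*(-1) = 4 - 1*1 = 4 - 1 = 3)
h(S, w) = w + 2*S
((f - 1*(-1)) + h(-5, -4))² = ((3 - 1*(-1)) + (-4 + 2*(-5)))² = ((3 + 1) + (-4 - 10))² = (4 - 14)² = (-10)² = 100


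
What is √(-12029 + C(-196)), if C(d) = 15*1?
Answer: I*√12014 ≈ 109.61*I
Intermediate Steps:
C(d) = 15
√(-12029 + C(-196)) = √(-12029 + 15) = √(-12014) = I*√12014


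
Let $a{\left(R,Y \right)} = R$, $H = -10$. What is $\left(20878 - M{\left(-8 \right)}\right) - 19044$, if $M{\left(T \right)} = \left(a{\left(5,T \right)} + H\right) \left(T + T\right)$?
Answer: $1754$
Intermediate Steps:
$M{\left(T \right)} = - 10 T$ ($M{\left(T \right)} = \left(5 - 10\right) \left(T + T\right) = - 5 \cdot 2 T = - 10 T$)
$\left(20878 - M{\left(-8 \right)}\right) - 19044 = \left(20878 - \left(-10\right) \left(-8\right)\right) - 19044 = \left(20878 - 80\right) - 19044 = 20798 - 19044 = 1754$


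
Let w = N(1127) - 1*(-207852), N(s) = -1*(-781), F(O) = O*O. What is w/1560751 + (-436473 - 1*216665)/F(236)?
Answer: -503882881535/43463793848 ≈ -11.593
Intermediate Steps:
F(O) = O²
N(s) = 781
w = 208633 (w = 781 - 1*(-207852) = 781 + 207852 = 208633)
w/1560751 + (-436473 - 1*216665)/F(236) = 208633/1560751 + (-436473 - 1*216665)/(236²) = 208633*(1/1560751) + (-436473 - 216665)/55696 = 208633/1560751 - 653138*1/55696 = 208633/1560751 - 326569/27848 = -503882881535/43463793848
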